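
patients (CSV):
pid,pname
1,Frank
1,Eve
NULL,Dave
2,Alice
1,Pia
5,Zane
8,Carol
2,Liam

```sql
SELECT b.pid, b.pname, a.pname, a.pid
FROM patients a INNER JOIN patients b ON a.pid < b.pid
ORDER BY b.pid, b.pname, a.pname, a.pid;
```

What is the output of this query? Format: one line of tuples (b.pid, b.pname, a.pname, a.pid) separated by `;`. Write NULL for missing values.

INNER JOIN keeps only pairs where the ON condition holds.
Matching on a.pid < b.pid. A NULL in a compared column never satisfies the condition.
- a (pid=1) pairs with 4 row(s) of b.
- a (pid=1) pairs with 4 row(s) of b.
- a (pid=NULL) has no partner → excluded.
- a (pid=2) pairs with 2 row(s) of b.
- a (pid=1) pairs with 4 row(s) of b.
- a (pid=5) pairs with 1 row(s) of b.
- a (pid=8) has no partner → excluded.
- a (pid=2) pairs with 2 row(s) of b.

(2, Alice, Eve, 1); (2, Alice, Frank, 1); (2, Alice, Pia, 1); (2, Liam, Eve, 1); (2, Liam, Frank, 1); (2, Liam, Pia, 1); (5, Zane, Alice, 2); (5, Zane, Eve, 1); (5, Zane, Frank, 1); (5, Zane, Liam, 2); (5, Zane, Pia, 1); (8, Carol, Alice, 2); (8, Carol, Eve, 1); (8, Carol, Frank, 1); (8, Carol, Liam, 2); (8, Carol, Pia, 1); (8, Carol, Zane, 5)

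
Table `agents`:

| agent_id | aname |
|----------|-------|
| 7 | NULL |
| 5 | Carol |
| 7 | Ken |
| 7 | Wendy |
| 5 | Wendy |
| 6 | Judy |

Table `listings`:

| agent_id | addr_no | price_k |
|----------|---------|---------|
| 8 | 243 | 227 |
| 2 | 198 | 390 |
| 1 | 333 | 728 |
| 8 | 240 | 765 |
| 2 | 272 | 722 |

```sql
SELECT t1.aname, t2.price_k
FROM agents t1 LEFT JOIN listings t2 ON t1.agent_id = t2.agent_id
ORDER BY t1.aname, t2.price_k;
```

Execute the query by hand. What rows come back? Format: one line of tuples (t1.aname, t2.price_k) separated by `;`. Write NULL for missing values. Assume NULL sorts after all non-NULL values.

(Carol, NULL); (Judy, NULL); (Ken, NULL); (Wendy, NULL); (Wendy, NULL); (NULL, NULL)

LEFT JOIN keeps every row from `agents`; unmatched rows get NULL for `listings`'s columns.
Matching on t1.agent_id = t2.agent_id.
- agent_id=7: no t2 row matches, row kept with t2 columns NULL.
- agent_id=5: no t2 row matches, row kept with t2 columns NULL.
- agent_id=7: no t2 row matches, row kept with t2 columns NULL.
- agent_id=7: no t2 row matches, row kept with t2 columns NULL.
- agent_id=5: no t2 row matches, row kept with t2 columns NULL.
- agent_id=6: no t2 row matches, row kept with t2 columns NULL.
After projecting and ordering:
t1.aname | t2.price_k
Carol | NULL
Judy | NULL
Ken | NULL
Wendy | NULL
Wendy | NULL
NULL | NULL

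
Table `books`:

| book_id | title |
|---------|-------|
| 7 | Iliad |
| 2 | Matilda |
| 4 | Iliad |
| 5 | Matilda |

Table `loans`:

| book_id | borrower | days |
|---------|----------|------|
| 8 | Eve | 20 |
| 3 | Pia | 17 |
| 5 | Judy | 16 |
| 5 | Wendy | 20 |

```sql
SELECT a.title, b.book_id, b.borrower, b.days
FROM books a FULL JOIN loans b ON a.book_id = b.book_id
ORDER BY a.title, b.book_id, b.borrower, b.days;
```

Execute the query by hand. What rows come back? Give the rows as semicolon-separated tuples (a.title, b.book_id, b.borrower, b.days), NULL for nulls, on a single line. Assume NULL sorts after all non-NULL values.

FULL OUTER JOIN keeps every row from both sides; unmatched rows get NULL for the other side's columns.
Matching on a.book_id = b.book_id.
- a (book_id=7) has no partner → padded with NULL.
- a (book_id=2) has no partner → padded with NULL.
- a (book_id=4) has no partner → padded with NULL.
- a (book_id=5) pairs with 2 row(s) of b.
- plus 2 unmatched b row(s), each kept with NULL a columns.
After projecting and ordering:
a.title | b.book_id | b.borrower | b.days
Iliad | NULL | NULL | NULL
Iliad | NULL | NULL | NULL
Matilda | 5 | Judy | 16
Matilda | 5 | Wendy | 20
Matilda | NULL | NULL | NULL
NULL | 3 | Pia | 17
NULL | 8 | Eve | 20

(Iliad, NULL, NULL, NULL); (Iliad, NULL, NULL, NULL); (Matilda, 5, Judy, 16); (Matilda, 5, Wendy, 20); (Matilda, NULL, NULL, NULL); (NULL, 3, Pia, 17); (NULL, 8, Eve, 20)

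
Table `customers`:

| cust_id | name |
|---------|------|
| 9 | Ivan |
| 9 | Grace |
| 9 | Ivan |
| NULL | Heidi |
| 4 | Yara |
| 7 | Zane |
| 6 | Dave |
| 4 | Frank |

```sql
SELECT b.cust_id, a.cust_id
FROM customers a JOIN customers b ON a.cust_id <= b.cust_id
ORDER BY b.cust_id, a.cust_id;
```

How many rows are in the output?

INNER JOIN keeps only pairs where the ON condition holds.
Matching on a.cust_id <= b.cust_id. A NULL in a compared column never satisfies the condition.
Matched pairs: 32.
Total: 32 rows.

32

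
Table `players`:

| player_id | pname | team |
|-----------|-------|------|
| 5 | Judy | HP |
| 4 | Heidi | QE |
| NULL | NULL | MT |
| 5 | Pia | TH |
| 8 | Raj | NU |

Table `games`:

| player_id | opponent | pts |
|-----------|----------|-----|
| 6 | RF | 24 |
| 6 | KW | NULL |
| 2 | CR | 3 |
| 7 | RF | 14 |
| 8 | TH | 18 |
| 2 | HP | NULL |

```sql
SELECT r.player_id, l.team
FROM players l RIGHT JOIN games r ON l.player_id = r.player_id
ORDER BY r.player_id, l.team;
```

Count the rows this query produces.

RIGHT JOIN keeps every row from `games`; unmatched rows get NULL for `players`'s columns.
Matching on l.player_id = r.player_id. A NULL in a compared column never satisfies the condition.
Matched pairs: 1; unmatched r rows kept: 5.
Total: 1 matched + 5 padded = 6 rows.

6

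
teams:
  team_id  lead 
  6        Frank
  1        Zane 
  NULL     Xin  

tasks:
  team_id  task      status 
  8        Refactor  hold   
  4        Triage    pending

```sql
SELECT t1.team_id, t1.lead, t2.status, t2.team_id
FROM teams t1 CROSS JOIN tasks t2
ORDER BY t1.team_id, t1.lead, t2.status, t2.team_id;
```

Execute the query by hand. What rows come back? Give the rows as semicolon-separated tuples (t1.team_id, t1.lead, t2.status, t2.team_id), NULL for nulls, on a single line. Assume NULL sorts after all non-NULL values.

CROSS JOIN pairs every row of `teams` with every row of `tasks`: 3 × 2 = 6 rows.

(1, Zane, hold, 8); (1, Zane, pending, 4); (6, Frank, hold, 8); (6, Frank, pending, 4); (NULL, Xin, hold, 8); (NULL, Xin, pending, 4)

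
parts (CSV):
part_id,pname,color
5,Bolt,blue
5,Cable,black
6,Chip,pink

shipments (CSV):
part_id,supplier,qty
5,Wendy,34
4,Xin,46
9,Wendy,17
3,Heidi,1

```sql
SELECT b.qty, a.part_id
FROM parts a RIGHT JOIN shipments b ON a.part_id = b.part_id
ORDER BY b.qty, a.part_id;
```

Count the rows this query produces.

5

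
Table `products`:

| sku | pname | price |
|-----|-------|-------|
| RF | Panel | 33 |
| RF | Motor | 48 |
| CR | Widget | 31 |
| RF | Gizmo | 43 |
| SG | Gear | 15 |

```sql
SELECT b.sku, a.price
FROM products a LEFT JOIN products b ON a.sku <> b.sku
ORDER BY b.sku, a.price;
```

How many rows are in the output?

LEFT JOIN keeps every row from `products a`; unmatched rows get NULL for `products b`'s columns.
Matching on a.sku <> b.sku.
Matched pairs: 14; unmatched a rows kept: 0.
Total: 14 rows.

14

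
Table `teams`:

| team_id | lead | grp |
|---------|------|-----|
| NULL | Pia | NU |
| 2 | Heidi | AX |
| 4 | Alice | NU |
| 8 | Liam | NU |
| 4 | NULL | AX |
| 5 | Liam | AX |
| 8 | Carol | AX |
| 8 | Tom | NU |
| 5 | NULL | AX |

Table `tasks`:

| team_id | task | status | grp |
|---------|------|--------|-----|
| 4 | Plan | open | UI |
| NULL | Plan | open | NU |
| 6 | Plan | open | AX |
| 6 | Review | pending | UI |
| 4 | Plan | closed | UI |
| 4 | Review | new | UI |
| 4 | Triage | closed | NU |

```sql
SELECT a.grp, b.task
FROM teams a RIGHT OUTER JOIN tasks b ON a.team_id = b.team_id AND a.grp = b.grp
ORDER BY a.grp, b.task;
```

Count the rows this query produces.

7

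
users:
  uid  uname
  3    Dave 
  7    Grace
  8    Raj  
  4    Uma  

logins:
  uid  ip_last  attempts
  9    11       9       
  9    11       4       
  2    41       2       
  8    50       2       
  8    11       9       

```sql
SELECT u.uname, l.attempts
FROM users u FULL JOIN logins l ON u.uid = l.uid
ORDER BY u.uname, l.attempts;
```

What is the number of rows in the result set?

8

FULL OUTER JOIN keeps every row from both sides; unmatched rows get NULL for the other side's columns.
Matching on u.uid = l.uid.
- u row (uid=3): no match → kept, l columns NULL.
- u row (uid=7): no match → kept, l columns NULL.
- u row (uid=8): matches 2 l row(s) → 2 output row(s).
- u row (uid=4): no match → kept, l columns NULL.
- plus 3 unmatched l row(s), each kept with NULL u columns.
Total: 2 matched + 6 padded = 8 rows.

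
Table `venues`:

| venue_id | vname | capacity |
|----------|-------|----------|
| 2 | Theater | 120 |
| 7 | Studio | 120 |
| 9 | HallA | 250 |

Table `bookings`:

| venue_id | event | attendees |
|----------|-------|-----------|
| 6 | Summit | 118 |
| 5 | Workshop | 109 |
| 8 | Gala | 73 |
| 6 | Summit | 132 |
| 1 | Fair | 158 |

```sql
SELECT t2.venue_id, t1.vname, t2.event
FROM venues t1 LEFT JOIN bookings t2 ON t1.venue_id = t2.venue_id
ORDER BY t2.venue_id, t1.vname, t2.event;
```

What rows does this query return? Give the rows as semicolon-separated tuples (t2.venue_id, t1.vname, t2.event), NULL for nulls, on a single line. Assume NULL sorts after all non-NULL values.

(NULL, HallA, NULL); (NULL, Studio, NULL); (NULL, Theater, NULL)

LEFT JOIN keeps every row from `venues`; unmatched rows get NULL for `bookings`'s columns.
Matching on t1.venue_id = t2.venue_id.
Matched pairs: 0; unmatched t1 rows kept: 3.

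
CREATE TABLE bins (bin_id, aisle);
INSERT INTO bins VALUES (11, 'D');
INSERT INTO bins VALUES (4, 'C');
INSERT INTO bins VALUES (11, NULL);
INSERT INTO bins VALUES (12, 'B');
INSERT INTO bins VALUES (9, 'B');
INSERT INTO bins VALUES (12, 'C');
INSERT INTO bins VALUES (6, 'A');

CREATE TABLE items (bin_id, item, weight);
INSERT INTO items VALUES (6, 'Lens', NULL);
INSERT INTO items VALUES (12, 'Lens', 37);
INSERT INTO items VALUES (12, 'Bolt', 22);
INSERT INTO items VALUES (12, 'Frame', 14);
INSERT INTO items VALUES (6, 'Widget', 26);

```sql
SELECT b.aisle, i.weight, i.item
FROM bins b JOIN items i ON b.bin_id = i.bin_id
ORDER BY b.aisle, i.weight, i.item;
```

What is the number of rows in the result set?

INNER JOIN keeps only pairs where the ON condition holds.
Matching on b.bin_id = i.bin_id.
- bin_id=11: no matching i row, dropped.
- bin_id=4: no matching i row, dropped.
- bin_id=11: no matching i row, dropped.
- bin_id=12: 3 matching i row(s), so 3 row(s) emitted.
- bin_id=9: no matching i row, dropped.
- bin_id=12: 3 matching i row(s), so 3 row(s) emitted.
- bin_id=6: 2 matching i row(s), so 2 row(s) emitted.
Total: 8 rows.

8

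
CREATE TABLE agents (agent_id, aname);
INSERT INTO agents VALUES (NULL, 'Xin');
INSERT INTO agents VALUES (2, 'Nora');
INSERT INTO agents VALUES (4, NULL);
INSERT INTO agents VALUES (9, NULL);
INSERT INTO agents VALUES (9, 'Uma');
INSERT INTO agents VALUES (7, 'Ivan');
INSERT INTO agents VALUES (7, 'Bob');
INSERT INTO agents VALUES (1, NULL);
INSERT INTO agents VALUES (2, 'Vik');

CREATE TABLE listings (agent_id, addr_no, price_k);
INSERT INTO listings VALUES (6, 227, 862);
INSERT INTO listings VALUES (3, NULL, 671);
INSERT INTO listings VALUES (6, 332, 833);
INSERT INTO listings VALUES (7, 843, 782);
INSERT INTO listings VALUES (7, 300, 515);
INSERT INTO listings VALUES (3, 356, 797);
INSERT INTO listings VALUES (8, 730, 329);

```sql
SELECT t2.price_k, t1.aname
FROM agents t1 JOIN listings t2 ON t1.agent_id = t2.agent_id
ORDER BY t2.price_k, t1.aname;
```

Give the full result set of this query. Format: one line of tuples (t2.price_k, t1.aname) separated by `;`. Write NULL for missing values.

INNER JOIN keeps only pairs where the ON condition holds.
Matching on t1.agent_id = t2.agent_id. A NULL in a compared column never satisfies the condition.
- t1 (agent_id=NULL) has no partner → excluded.
- t1 (agent_id=2) has no partner → excluded.
- t1 (agent_id=4) has no partner → excluded.
- t1 (agent_id=9) has no partner → excluded.
- t1 (agent_id=9) has no partner → excluded.
- t1 (agent_id=7) pairs with 2 row(s) of t2.
- t1 (agent_id=7) pairs with 2 row(s) of t2.
- t1 (agent_id=1) has no partner → excluded.
- t1 (agent_id=2) has no partner → excluded.
After projecting and ordering:
t2.price_k | t1.aname
515 | Bob
515 | Ivan
782 | Bob
782 | Ivan

(515, Bob); (515, Ivan); (782, Bob); (782, Ivan)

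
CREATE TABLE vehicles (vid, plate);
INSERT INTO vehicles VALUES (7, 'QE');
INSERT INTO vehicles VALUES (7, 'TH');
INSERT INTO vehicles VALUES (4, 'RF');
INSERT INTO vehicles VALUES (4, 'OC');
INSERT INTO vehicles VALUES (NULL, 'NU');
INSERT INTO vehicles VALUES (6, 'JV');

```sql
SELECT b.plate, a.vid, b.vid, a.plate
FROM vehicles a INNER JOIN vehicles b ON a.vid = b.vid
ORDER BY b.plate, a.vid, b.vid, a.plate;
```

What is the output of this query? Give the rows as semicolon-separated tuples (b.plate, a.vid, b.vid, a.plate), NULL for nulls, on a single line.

INNER JOIN keeps only pairs where the ON condition holds.
Matching on a.vid = b.vid. A NULL in a compared column never satisfies the condition.
- a row (vid=7): matches 2 b row(s) → 2 output row(s).
- a row (vid=7): matches 2 b row(s) → 2 output row(s).
- a row (vid=4): matches 2 b row(s) → 2 output row(s).
- a row (vid=4): matches 2 b row(s) → 2 output row(s).
- a row (vid=NULL): no match → dropped.
- a row (vid=6): matches 1 b row(s) → 1 output row(s).
After projecting and ordering:
b.plate | a.vid | b.vid | a.plate
JV | 6 | 6 | JV
OC | 4 | 4 | OC
OC | 4 | 4 | RF
QE | 7 | 7 | QE
QE | 7 | 7 | TH
RF | 4 | 4 | OC
RF | 4 | 4 | RF
TH | 7 | 7 | QE
TH | 7 | 7 | TH

(JV, 6, 6, JV); (OC, 4, 4, OC); (OC, 4, 4, RF); (QE, 7, 7, QE); (QE, 7, 7, TH); (RF, 4, 4, OC); (RF, 4, 4, RF); (TH, 7, 7, QE); (TH, 7, 7, TH)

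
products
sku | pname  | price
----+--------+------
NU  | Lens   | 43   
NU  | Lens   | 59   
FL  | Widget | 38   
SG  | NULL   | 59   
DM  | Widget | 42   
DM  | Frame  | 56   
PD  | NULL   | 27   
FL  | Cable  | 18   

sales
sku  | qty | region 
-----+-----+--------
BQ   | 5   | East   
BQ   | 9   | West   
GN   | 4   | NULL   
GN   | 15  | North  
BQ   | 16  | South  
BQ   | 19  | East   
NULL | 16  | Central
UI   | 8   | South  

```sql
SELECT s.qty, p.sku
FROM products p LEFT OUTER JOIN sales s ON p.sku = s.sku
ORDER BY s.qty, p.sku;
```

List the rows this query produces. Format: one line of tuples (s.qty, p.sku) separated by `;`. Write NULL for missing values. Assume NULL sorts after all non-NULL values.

LEFT JOIN keeps every row from `products`; unmatched rows get NULL for `sales`'s columns.
Matching on p.sku = s.sku. A NULL in a compared column never satisfies the condition.
- sku=NU: no s row matches, row kept with s columns NULL.
- sku=NU: no s row matches, row kept with s columns NULL.
- sku=FL: no s row matches, row kept with s columns NULL.
- sku=SG: no s row matches, row kept with s columns NULL.
- sku=DM: no s row matches, row kept with s columns NULL.
- sku=DM: no s row matches, row kept with s columns NULL.
- sku=PD: no s row matches, row kept with s columns NULL.
- sku=FL: no s row matches, row kept with s columns NULL.
After projecting and ordering:
s.qty | p.sku
NULL | DM
NULL | DM
NULL | FL
NULL | FL
NULL | NU
NULL | NU
NULL | PD
NULL | SG

(NULL, DM); (NULL, DM); (NULL, FL); (NULL, FL); (NULL, NU); (NULL, NU); (NULL, PD); (NULL, SG)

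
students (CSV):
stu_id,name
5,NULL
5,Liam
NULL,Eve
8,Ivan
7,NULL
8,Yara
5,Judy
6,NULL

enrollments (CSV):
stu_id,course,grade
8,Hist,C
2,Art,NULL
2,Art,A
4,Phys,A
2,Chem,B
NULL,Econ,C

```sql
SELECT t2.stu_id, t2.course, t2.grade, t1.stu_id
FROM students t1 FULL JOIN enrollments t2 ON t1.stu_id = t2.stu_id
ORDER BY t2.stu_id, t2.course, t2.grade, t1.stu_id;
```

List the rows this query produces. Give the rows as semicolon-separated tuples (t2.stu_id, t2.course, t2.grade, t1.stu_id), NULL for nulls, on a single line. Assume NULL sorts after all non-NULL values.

(2, Art, A, NULL); (2, Art, NULL, NULL); (2, Chem, B, NULL); (4, Phys, A, NULL); (8, Hist, C, 8); (8, Hist, C, 8); (NULL, Econ, C, NULL); (NULL, NULL, NULL, 5); (NULL, NULL, NULL, 5); (NULL, NULL, NULL, 5); (NULL, NULL, NULL, 6); (NULL, NULL, NULL, 7); (NULL, NULL, NULL, NULL)

FULL OUTER JOIN keeps every row from both sides; unmatched rows get NULL for the other side's columns.
Matching on t1.stu_id = t2.stu_id. A NULL in a compared column never satisfies the condition.
Matched pairs: 2; unmatched t1 rows kept: 6; unmatched t2 rows kept: 5.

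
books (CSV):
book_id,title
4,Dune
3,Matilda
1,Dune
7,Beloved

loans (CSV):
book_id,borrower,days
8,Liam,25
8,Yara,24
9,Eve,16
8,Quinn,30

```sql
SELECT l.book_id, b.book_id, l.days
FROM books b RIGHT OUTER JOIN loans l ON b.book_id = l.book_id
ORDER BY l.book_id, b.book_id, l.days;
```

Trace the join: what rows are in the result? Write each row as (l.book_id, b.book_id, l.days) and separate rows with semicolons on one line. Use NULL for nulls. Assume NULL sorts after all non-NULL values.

RIGHT JOIN keeps every row from `loans`; unmatched rows get NULL for `books`'s columns.
Matching on b.book_id = l.book_id.
- b (book_id=4) has no partner in l.
- b (book_id=3) has no partner in l.
- b (book_id=1) has no partner in l.
- b (book_id=7) has no partner in l.
- 4 l row(s) had no b match → kept, b columns NULL.
After projecting and ordering:
l.book_id | b.book_id | l.days
8 | NULL | 24
8 | NULL | 25
8 | NULL | 30
9 | NULL | 16

(8, NULL, 24); (8, NULL, 25); (8, NULL, 30); (9, NULL, 16)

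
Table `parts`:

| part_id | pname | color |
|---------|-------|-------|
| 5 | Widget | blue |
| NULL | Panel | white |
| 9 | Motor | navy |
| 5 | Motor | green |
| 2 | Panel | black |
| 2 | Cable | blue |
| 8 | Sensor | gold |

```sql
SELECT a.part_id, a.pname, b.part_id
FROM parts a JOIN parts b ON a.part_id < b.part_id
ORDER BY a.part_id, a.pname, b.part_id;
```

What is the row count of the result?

13

INNER JOIN keeps only pairs where the ON condition holds.
Matching on a.part_id < b.part_id. A NULL in a compared column never satisfies the condition.
Matched pairs: 13.
Total: 13 rows.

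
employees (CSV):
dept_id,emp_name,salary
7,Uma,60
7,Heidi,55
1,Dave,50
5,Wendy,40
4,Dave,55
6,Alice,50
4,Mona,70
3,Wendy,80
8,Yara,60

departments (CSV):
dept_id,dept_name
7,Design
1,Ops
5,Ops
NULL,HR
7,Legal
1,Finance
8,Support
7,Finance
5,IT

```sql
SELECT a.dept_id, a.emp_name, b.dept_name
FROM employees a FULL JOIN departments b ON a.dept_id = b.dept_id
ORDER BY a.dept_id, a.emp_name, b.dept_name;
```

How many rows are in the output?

FULL OUTER JOIN keeps every row from both sides; unmatched rows get NULL for the other side's columns.
Matching on a.dept_id = b.dept_id. A NULL in a compared column never satisfies the condition.
- dept_id=7: 3 matching b row(s), so 3 row(s) emitted.
- dept_id=7: 3 matching b row(s), so 3 row(s) emitted.
- dept_id=1: 2 matching b row(s), so 2 row(s) emitted.
- dept_id=5: 2 matching b row(s), so 2 row(s) emitted.
- dept_id=4: no b row matches, row kept with b columns NULL.
- dept_id=6: no b row matches, row kept with b columns NULL.
- dept_id=4: no b row matches, row kept with b columns NULL.
- dept_id=3: no b row matches, row kept with b columns NULL.
- dept_id=8: 1 matching b row(s), so 1 row(s) emitted.
- 1 row(s) from b found no a partner → padded with NULL.
Total: 11 matched + 5 padded = 16 rows.

16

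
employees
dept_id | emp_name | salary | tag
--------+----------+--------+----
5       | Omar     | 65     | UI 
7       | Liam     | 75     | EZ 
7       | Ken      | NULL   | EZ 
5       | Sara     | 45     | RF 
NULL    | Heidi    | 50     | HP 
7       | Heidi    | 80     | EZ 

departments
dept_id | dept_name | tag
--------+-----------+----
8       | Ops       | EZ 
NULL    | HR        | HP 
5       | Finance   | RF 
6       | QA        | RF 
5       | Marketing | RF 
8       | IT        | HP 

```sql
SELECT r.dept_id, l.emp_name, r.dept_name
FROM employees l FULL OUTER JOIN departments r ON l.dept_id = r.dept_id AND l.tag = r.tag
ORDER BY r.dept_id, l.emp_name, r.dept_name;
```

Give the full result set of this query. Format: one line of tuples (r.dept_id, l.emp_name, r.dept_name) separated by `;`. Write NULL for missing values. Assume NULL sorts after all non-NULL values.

FULL OUTER JOIN keeps every row from both sides; unmatched rows get NULL for the other side's columns.
Matching on l.dept_id = r.dept_id AND l.tag = r.tag. A NULL in a compared column never satisfies the condition.
- dept_id=5, tag=UI: no r row matches, row kept with r columns NULL.
- dept_id=7, tag=EZ: no r row matches, row kept with r columns NULL.
- dept_id=7, tag=EZ: no r row matches, row kept with r columns NULL.
- dept_id=5, tag=RF: 2 matching r row(s), so 2 row(s) emitted.
- dept_id=NULL, tag=HP: no r row matches, row kept with r columns NULL.
- dept_id=7, tag=EZ: no r row matches, row kept with r columns NULL.
- plus 4 unmatched r row(s), each kept with NULL l columns.

(5, Sara, Finance); (5, Sara, Marketing); (6, NULL, QA); (8, NULL, IT); (8, NULL, Ops); (NULL, Heidi, NULL); (NULL, Heidi, NULL); (NULL, Ken, NULL); (NULL, Liam, NULL); (NULL, Omar, NULL); (NULL, NULL, HR)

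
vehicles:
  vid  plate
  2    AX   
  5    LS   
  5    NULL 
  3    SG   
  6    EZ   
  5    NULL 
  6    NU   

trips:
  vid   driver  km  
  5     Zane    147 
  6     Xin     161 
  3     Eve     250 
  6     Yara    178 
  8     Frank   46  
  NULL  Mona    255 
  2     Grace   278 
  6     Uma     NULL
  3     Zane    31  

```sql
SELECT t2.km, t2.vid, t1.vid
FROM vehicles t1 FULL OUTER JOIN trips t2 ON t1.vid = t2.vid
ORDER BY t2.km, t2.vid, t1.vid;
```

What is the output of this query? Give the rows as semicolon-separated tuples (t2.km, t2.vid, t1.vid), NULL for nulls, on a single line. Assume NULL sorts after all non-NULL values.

FULL OUTER JOIN keeps every row from both sides; unmatched rows get NULL for the other side's columns.
Matching on t1.vid = t2.vid. A NULL in a compared column never satisfies the condition.
- vid=2: 1 matching t2 row(s), so 1 row(s) emitted.
- vid=5: 1 matching t2 row(s), so 1 row(s) emitted.
- vid=5: 1 matching t2 row(s), so 1 row(s) emitted.
- vid=3: 2 matching t2 row(s), so 2 row(s) emitted.
- vid=6: 3 matching t2 row(s), so 3 row(s) emitted.
- vid=5: 1 matching t2 row(s), so 1 row(s) emitted.
- vid=6: 3 matching t2 row(s), so 3 row(s) emitted.
- 2 row(s) from t2 found no t1 partner → padded with NULL.

(31, 3, 3); (46, 8, NULL); (147, 5, 5); (147, 5, 5); (147, 5, 5); (161, 6, 6); (161, 6, 6); (178, 6, 6); (178, 6, 6); (250, 3, 3); (255, NULL, NULL); (278, 2, 2); (NULL, 6, 6); (NULL, 6, 6)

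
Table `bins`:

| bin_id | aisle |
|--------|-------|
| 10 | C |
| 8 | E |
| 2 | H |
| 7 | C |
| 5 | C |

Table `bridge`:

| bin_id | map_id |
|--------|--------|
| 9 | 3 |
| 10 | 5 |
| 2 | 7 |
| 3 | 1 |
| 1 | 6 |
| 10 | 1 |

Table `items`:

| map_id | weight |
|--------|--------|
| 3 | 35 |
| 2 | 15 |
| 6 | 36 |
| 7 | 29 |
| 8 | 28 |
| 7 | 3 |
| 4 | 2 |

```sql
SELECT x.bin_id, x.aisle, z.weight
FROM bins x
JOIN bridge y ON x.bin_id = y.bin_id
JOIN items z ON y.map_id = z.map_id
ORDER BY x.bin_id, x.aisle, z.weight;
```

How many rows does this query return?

Joins associate left-to-right: bins INNER JOIN bridge on bin_id gives 3 intermediate row(s).
Then INNER JOIN `items z` on map_id: keep only rows whose y.map_id appears in z.
Result: 2 row(s).

2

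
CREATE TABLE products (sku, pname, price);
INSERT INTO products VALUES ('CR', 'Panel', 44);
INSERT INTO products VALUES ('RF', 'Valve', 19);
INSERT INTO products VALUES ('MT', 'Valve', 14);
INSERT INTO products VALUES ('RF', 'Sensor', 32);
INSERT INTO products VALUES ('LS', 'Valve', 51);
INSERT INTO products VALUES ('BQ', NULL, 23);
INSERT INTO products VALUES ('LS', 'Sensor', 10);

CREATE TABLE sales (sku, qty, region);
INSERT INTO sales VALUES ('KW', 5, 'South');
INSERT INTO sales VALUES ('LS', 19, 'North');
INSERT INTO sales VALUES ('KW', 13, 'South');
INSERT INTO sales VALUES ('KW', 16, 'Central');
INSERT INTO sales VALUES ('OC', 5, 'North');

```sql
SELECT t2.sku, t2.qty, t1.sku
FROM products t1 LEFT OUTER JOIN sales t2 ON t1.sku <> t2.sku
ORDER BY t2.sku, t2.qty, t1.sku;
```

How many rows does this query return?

33

LEFT JOIN keeps every row from `products`; unmatched rows get NULL for `sales`'s columns.
Matching on t1.sku <> t2.sku.
- t1[0] sku=CR → 5 match(es) in t2 → 5 row(s).
- t1[1] sku=RF → 5 match(es) in t2 → 5 row(s).
- t1[2] sku=MT → 5 match(es) in t2 → 5 row(s).
- t1[3] sku=RF → 5 match(es) in t2 → 5 row(s).
- t1[4] sku=LS → 4 match(es) in t2 → 4 row(s).
- t1[5] sku=BQ → 5 match(es) in t2 → 5 row(s).
- t1[6] sku=LS → 4 match(es) in t2 → 4 row(s).
Total: 33 rows.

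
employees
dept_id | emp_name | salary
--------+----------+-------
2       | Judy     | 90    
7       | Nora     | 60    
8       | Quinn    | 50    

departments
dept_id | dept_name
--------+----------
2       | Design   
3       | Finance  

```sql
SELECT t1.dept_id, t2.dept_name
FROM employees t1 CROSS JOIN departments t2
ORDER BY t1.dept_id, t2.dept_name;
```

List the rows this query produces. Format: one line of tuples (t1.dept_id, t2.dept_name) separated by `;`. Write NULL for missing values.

CROSS JOIN pairs every row of `employees` with every row of `departments`: 3 × 2 = 6 rows.
After projecting and ordering:
t1.dept_id | t2.dept_name
2 | Design
2 | Finance
7 | Design
7 | Finance
8 | Design
8 | Finance

(2, Design); (2, Finance); (7, Design); (7, Finance); (8, Design); (8, Finance)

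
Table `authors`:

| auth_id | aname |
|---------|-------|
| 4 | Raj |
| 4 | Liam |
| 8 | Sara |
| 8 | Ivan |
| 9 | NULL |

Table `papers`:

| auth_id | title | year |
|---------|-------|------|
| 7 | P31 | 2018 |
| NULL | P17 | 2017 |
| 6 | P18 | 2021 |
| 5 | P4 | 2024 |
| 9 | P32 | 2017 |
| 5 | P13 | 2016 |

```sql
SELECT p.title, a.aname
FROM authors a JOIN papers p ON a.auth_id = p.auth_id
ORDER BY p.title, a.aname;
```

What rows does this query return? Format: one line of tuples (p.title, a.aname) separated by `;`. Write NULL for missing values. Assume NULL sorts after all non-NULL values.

(P32, NULL)

INNER JOIN keeps only pairs where the ON condition holds.
Matching on a.auth_id = p.auth_id. A NULL in a compared column never satisfies the condition.
Matched pairs: 1.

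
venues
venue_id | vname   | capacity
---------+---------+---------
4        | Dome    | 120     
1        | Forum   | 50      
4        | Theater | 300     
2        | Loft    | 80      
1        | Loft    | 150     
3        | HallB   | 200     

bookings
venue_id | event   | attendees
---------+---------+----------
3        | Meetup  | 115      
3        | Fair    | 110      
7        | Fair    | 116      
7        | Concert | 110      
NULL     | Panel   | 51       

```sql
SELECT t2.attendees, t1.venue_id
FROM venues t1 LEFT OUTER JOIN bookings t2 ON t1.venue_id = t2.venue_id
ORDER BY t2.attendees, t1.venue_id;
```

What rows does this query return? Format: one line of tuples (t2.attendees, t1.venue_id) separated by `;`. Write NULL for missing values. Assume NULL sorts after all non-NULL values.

LEFT JOIN keeps every row from `venues`; unmatched rows get NULL for `bookings`'s columns.
Matching on t1.venue_id = t2.venue_id. A NULL in a compared column never satisfies the condition.
- t1 (venue_id=4) has no partner → padded with NULL.
- t1 (venue_id=1) has no partner → padded with NULL.
- t1 (venue_id=4) has no partner → padded with NULL.
- t1 (venue_id=2) has no partner → padded with NULL.
- t1 (venue_id=1) has no partner → padded with NULL.
- t1 (venue_id=3) pairs with 2 row(s) of t2.
After projecting and ordering:
t2.attendees | t1.venue_id
110 | 3
115 | 3
NULL | 1
NULL | 1
NULL | 2
NULL | 4
NULL | 4

(110, 3); (115, 3); (NULL, 1); (NULL, 1); (NULL, 2); (NULL, 4); (NULL, 4)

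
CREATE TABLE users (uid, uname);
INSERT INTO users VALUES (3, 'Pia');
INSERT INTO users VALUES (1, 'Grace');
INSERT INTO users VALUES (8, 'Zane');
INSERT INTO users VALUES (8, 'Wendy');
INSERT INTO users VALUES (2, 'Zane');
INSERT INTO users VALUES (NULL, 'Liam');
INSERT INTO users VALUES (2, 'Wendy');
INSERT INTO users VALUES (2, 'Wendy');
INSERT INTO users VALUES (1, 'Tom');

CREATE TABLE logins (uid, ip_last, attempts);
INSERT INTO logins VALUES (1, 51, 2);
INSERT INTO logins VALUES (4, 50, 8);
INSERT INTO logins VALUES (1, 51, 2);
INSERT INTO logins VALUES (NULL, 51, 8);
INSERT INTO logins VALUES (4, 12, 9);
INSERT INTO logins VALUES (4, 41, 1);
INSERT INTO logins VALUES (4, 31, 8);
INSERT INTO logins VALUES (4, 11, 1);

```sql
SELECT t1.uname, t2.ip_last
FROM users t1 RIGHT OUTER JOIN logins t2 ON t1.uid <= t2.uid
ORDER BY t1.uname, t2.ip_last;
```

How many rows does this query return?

35

RIGHT JOIN keeps every row from `logins`; unmatched rows get NULL for `users`'s columns.
Matching on t1.uid <= t2.uid. A NULL in a compared column never satisfies the condition.
- uid=3: 5 matching t2 row(s), so 5 row(s) emitted.
- uid=1: 7 matching t2 row(s), so 7 row(s) emitted.
- uid=8: no matching t2 row.
- uid=8: no matching t2 row.
- uid=2: 5 matching t2 row(s), so 5 row(s) emitted.
- uid=NULL: no matching t2 row.
- uid=2: 5 matching t2 row(s), so 5 row(s) emitted.
- uid=2: 5 matching t2 row(s), so 5 row(s) emitted.
- uid=1: 7 matching t2 row(s), so 7 row(s) emitted.
- 1 t2 row(s) had no t1 match → kept, t1 columns NULL.
Total: 34 matched + 1 padded = 35 rows.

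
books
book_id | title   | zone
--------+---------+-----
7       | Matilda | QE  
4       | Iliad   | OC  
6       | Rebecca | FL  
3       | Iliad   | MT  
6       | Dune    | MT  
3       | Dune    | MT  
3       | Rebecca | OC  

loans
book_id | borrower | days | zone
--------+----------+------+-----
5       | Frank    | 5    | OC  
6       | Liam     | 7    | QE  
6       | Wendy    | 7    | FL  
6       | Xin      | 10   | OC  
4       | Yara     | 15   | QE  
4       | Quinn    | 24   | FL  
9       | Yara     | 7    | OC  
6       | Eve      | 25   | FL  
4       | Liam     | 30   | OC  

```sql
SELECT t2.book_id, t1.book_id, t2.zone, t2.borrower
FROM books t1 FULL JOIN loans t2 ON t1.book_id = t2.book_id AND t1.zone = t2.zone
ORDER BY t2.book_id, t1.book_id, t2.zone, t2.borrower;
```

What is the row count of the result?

14

FULL OUTER JOIN keeps every row from both sides; unmatched rows get NULL for the other side's columns.
Matching on t1.book_id = t2.book_id AND t1.zone = t2.zone.
- t1[0] book_id=7, zone=QE → no match; kept with NULLs on the t2 side.
- t1[1] book_id=4, zone=OC → 1 match(es) in t2 → 1 row(s).
- t1[2] book_id=6, zone=FL → 2 match(es) in t2 → 2 row(s).
- t1[3] book_id=3, zone=MT → no match; kept with NULLs on the t2 side.
- t1[4] book_id=6, zone=MT → no match; kept with NULLs on the t2 side.
- t1[5] book_id=3, zone=MT → no match; kept with NULLs on the t2 side.
- t1[6] book_id=3, zone=OC → no match; kept with NULLs on the t2 side.
- 6 row(s) from t2 found no t1 partner → padded with NULL.
Total: 3 matched + 11 padded = 14 rows.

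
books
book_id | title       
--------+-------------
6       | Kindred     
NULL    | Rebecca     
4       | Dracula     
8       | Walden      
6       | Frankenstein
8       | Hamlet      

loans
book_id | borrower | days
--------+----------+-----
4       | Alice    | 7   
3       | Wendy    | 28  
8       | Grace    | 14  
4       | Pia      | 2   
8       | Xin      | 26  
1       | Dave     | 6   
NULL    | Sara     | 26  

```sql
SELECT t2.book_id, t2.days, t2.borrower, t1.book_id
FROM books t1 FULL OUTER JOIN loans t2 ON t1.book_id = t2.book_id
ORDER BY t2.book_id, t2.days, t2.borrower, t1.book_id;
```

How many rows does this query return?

12

FULL OUTER JOIN keeps every row from both sides; unmatched rows get NULL for the other side's columns.
Matching on t1.book_id = t2.book_id. A NULL in a compared column never satisfies the condition.
Matched pairs: 6; unmatched t1 rows kept: 3; unmatched t2 rows kept: 3.
Total: 6 matched + 6 padded = 12 rows.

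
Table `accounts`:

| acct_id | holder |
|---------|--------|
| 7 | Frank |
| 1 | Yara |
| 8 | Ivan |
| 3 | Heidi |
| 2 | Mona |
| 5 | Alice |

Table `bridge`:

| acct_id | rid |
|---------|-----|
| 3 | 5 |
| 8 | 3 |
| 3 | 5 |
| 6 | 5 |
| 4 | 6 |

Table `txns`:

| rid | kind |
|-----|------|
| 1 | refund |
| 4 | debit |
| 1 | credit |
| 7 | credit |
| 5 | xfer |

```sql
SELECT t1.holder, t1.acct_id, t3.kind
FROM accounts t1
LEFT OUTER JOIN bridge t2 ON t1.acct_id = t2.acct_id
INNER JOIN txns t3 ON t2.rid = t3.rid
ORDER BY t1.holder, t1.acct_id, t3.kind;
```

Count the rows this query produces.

2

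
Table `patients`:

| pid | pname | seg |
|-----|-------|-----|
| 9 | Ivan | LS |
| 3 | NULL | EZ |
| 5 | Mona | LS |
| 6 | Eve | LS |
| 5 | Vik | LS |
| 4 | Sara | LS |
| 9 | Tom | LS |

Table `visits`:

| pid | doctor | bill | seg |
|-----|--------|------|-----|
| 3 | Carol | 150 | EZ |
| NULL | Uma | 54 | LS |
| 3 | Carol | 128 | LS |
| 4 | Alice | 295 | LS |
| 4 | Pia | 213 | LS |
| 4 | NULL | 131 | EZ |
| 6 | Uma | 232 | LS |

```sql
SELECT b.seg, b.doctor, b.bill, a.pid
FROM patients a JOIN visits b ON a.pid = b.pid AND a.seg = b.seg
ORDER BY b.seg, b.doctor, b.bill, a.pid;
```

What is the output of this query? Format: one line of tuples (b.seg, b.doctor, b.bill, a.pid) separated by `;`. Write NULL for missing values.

(EZ, Carol, 150, 3); (LS, Alice, 295, 4); (LS, Pia, 213, 4); (LS, Uma, 232, 6)

INNER JOIN keeps only pairs where the ON condition holds.
Matching on a.pid = b.pid AND a.seg = b.seg. A NULL in a compared column never satisfies the condition.
- a (pid=9, seg=LS) has no partner → excluded.
- a (pid=3, seg=EZ) pairs with 1 row(s) of b.
- a (pid=5, seg=LS) has no partner → excluded.
- a (pid=6, seg=LS) pairs with 1 row(s) of b.
- a (pid=5, seg=LS) has no partner → excluded.
- a (pid=4, seg=LS) pairs with 2 row(s) of b.
- a (pid=9, seg=LS) has no partner → excluded.
After projecting and ordering:
b.seg | b.doctor | b.bill | a.pid
EZ | Carol | 150 | 3
LS | Alice | 295 | 4
LS | Pia | 213 | 4
LS | Uma | 232 | 6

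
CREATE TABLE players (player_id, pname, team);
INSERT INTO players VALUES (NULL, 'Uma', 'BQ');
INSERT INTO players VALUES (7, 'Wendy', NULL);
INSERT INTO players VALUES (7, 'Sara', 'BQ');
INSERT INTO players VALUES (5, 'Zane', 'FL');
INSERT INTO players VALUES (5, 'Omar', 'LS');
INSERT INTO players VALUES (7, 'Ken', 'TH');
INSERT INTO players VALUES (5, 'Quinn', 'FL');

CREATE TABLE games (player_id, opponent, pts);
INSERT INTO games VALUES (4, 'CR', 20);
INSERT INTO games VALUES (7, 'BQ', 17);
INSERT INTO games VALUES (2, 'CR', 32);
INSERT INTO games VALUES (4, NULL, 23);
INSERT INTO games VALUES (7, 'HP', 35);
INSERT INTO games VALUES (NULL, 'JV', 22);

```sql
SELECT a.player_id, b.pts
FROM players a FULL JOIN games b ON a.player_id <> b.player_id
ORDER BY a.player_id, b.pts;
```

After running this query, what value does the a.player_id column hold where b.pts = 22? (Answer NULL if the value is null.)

FULL OUTER JOIN keeps every row from both sides; unmatched rows get NULL for the other side's columns.
Matching on a.player_id <> b.player_id. A NULL in a compared column never satisfies the condition.
- player_id=NULL: no b row matches, row kept with b columns NULL.
- player_id=7: 3 matching b row(s), so 3 row(s) emitted.
- player_id=7: 3 matching b row(s), so 3 row(s) emitted.
- player_id=5: 5 matching b row(s), so 5 row(s) emitted.
- player_id=5: 5 matching b row(s), so 5 row(s) emitted.
- player_id=7: 3 matching b row(s), so 3 row(s) emitted.
- player_id=5: 5 matching b row(s), so 5 row(s) emitted.
- 1 row(s) from b found no a partner → padded with NULL.

NULL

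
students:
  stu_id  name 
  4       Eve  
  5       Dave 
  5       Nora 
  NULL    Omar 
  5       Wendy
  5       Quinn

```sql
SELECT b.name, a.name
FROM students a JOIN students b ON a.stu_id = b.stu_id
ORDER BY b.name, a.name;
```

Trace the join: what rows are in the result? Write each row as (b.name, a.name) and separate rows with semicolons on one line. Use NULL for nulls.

INNER JOIN keeps only pairs where the ON condition holds.
Matching on a.stu_id = b.stu_id. A NULL in a compared column never satisfies the condition.
- stu_id=4: 1 matching b row(s), so 1 row(s) emitted.
- stu_id=5: 4 matching b row(s), so 4 row(s) emitted.
- stu_id=5: 4 matching b row(s), so 4 row(s) emitted.
- stu_id=NULL: no matching b row, dropped.
- stu_id=5: 4 matching b row(s), so 4 row(s) emitted.
- stu_id=5: 4 matching b row(s), so 4 row(s) emitted.

(Dave, Dave); (Dave, Nora); (Dave, Quinn); (Dave, Wendy); (Eve, Eve); (Nora, Dave); (Nora, Nora); (Nora, Quinn); (Nora, Wendy); (Quinn, Dave); (Quinn, Nora); (Quinn, Quinn); (Quinn, Wendy); (Wendy, Dave); (Wendy, Nora); (Wendy, Quinn); (Wendy, Wendy)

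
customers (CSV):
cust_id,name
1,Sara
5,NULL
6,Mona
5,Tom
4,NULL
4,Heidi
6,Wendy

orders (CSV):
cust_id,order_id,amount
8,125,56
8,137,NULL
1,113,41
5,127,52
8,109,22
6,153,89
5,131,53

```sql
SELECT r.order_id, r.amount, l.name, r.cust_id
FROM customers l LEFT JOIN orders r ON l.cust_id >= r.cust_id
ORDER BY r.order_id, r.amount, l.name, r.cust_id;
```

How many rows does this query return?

17

LEFT JOIN keeps every row from `customers`; unmatched rows get NULL for `orders`'s columns.
Matching on l.cust_id >= r.cust_id.
- cust_id=1: 1 matching r row(s), so 1 row(s) emitted.
- cust_id=5: 3 matching r row(s), so 3 row(s) emitted.
- cust_id=6: 4 matching r row(s), so 4 row(s) emitted.
- cust_id=5: 3 matching r row(s), so 3 row(s) emitted.
- cust_id=4: 1 matching r row(s), so 1 row(s) emitted.
- cust_id=4: 1 matching r row(s), so 1 row(s) emitted.
- cust_id=6: 4 matching r row(s), so 4 row(s) emitted.
Total: 17 rows.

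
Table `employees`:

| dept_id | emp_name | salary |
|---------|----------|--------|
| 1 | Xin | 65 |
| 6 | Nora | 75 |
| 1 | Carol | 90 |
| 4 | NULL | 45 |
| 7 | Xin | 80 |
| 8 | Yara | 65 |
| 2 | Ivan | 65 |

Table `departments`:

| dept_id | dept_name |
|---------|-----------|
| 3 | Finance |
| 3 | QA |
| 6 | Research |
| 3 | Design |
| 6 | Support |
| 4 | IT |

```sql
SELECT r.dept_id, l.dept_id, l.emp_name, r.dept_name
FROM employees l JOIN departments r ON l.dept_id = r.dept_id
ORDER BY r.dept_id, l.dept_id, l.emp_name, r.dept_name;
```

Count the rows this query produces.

INNER JOIN keeps only pairs where the ON condition holds.
Matching on l.dept_id = r.dept_id.
Matched pairs: 3.
Total: 3 rows.

3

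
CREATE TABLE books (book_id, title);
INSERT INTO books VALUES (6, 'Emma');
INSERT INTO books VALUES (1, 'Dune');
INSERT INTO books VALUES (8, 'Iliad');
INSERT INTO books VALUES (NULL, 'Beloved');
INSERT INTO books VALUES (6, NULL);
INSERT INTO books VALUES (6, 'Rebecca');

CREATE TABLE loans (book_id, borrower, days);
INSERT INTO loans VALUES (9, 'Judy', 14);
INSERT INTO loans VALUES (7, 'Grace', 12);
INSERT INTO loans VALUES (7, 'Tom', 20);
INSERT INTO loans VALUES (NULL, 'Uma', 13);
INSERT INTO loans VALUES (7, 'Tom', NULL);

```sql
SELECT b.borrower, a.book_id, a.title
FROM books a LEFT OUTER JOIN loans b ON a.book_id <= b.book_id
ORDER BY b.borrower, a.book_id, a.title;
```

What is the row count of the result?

18

LEFT JOIN keeps every row from `books`; unmatched rows get NULL for `loans`'s columns.
Matching on a.book_id <= b.book_id. A NULL in a compared column never satisfies the condition.
Matched pairs: 17; unmatched a rows kept: 1.
Total: 17 matched + 1 padded = 18 rows.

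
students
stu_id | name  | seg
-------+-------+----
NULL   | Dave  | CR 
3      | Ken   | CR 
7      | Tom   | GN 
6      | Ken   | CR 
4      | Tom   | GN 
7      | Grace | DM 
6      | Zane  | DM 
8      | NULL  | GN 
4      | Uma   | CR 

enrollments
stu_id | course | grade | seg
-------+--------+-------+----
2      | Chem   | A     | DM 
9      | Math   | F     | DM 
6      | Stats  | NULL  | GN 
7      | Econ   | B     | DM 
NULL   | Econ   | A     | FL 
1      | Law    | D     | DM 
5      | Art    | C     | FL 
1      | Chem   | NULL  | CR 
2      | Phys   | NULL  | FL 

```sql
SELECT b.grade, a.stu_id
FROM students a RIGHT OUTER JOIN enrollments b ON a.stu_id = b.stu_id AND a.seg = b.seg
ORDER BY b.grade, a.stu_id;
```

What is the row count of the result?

RIGHT JOIN keeps every row from `enrollments`; unmatched rows get NULL for `students`'s columns.
Matching on a.stu_id = b.stu_id AND a.seg = b.seg. A NULL in a compared column never satisfies the condition.
- stu_id=NULL, seg=CR: no matching b row.
- stu_id=3, seg=CR: no matching b row.
- stu_id=7, seg=GN: no matching b row.
- stu_id=6, seg=CR: no matching b row.
- stu_id=4, seg=GN: no matching b row.
- stu_id=7, seg=DM: 1 matching b row(s), so 1 row(s) emitted.
- stu_id=6, seg=DM: no matching b row.
- stu_id=8, seg=GN: no matching b row.
- stu_id=4, seg=CR: no matching b row.
- 8 b row(s) had no a match → kept, a columns NULL.
Total: 1 matched + 8 padded = 9 rows.

9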